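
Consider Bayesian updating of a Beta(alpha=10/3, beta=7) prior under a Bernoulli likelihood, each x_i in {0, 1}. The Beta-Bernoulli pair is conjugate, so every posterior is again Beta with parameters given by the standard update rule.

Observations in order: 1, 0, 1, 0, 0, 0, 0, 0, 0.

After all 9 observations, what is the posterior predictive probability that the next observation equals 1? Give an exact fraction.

8/29

obs 1: x=1 → posterior Beta(13/3, 7)
obs 2: x=0 → posterior Beta(13/3, 8)
obs 3: x=1 → posterior Beta(16/3, 8)
obs 4: x=0 → posterior Beta(16/3, 9)
obs 5: x=0 → posterior Beta(16/3, 10)
obs 6: x=0 → posterior Beta(16/3, 11)
obs 7: x=0 → posterior Beta(16/3, 12)
obs 8: x=0 → posterior Beta(16/3, 13)
obs 9: x=0 → posterior Beta(16/3, 14)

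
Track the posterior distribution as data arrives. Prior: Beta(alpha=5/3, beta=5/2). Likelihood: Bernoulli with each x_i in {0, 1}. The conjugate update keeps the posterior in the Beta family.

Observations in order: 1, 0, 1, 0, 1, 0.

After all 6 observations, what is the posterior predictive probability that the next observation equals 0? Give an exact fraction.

obs 1: x=1 → posterior Beta(8/3, 5/2)
obs 2: x=0 → posterior Beta(8/3, 7/2)
obs 3: x=1 → posterior Beta(11/3, 7/2)
obs 4: x=0 → posterior Beta(11/3, 9/2)
obs 5: x=1 → posterior Beta(14/3, 9/2)
obs 6: x=0 → posterior Beta(14/3, 11/2)

33/61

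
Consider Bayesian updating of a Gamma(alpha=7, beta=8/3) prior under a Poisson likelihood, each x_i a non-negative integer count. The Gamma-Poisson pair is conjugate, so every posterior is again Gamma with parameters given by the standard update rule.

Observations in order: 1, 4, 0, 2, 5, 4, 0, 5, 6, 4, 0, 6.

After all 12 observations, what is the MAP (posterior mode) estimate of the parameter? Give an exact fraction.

obs 1: x=1 → posterior Gamma(8, 11/3)
obs 2: x=4 → posterior Gamma(12, 14/3)
obs 3: x=0 → posterior Gamma(12, 17/3)
obs 4: x=2 → posterior Gamma(14, 20/3)
obs 5: x=5 → posterior Gamma(19, 23/3)
obs 6: x=4 → posterior Gamma(23, 26/3)
obs 7: x=0 → posterior Gamma(23, 29/3)
obs 8: x=5 → posterior Gamma(28, 32/3)
obs 9: x=6 → posterior Gamma(34, 35/3)
obs 10: x=4 → posterior Gamma(38, 38/3)
obs 11: x=0 → posterior Gamma(38, 41/3)
obs 12: x=6 → posterior Gamma(44, 44/3)

129/44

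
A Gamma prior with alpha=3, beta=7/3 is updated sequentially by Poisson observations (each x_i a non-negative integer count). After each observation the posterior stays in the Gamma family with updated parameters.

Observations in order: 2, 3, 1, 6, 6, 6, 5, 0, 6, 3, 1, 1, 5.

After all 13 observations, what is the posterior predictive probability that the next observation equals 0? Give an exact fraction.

64919612772480684272077477598407081955951769084986853540654908040236664132468736/1347137238494276547832006567721872890819326613454654477690085519113574118965817601

obs 1: x=2 → posterior Gamma(5, 10/3)
obs 2: x=3 → posterior Gamma(8, 13/3)
obs 3: x=1 → posterior Gamma(9, 16/3)
obs 4: x=6 → posterior Gamma(15, 19/3)
obs 5: x=6 → posterior Gamma(21, 22/3)
obs 6: x=6 → posterior Gamma(27, 25/3)
obs 7: x=5 → posterior Gamma(32, 28/3)
obs 8: x=0 → posterior Gamma(32, 31/3)
obs 9: x=6 → posterior Gamma(38, 34/3)
obs 10: x=3 → posterior Gamma(41, 37/3)
obs 11: x=1 → posterior Gamma(42, 40/3)
obs 12: x=1 → posterior Gamma(43, 43/3)
obs 13: x=5 → posterior Gamma(48, 46/3)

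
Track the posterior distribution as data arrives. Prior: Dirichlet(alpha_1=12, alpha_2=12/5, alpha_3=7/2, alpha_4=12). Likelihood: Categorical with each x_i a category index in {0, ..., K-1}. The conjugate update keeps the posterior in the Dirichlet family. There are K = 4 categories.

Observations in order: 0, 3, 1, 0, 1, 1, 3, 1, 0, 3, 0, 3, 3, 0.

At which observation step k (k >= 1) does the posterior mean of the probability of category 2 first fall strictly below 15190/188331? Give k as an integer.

k = 14

obs 1: x=0 → posterior Dirichlet(13, 12/5, 7/2, 12)
obs 2: x=3 → posterior Dirichlet(13, 12/5, 7/2, 13)
obs 3: x=1 → posterior Dirichlet(13, 17/5, 7/2, 13)
obs 4: x=0 → posterior Dirichlet(14, 17/5, 7/2, 13)
obs 5: x=1 → posterior Dirichlet(14, 22/5, 7/2, 13)
obs 6: x=1 → posterior Dirichlet(14, 27/5, 7/2, 13)
obs 7: x=3 → posterior Dirichlet(14, 27/5, 7/2, 14)
obs 8: x=1 → posterior Dirichlet(14, 32/5, 7/2, 14)
obs 9: x=0 → posterior Dirichlet(15, 32/5, 7/2, 14)
obs 10: x=3 → posterior Dirichlet(15, 32/5, 7/2, 15)
obs 11: x=0 → posterior Dirichlet(16, 32/5, 7/2, 15)
obs 12: x=3 → posterior Dirichlet(16, 32/5, 7/2, 16)
obs 13: x=3 → posterior Dirichlet(16, 32/5, 7/2, 17)
obs 14: x=0 → posterior Dirichlet(17, 32/5, 7/2, 17)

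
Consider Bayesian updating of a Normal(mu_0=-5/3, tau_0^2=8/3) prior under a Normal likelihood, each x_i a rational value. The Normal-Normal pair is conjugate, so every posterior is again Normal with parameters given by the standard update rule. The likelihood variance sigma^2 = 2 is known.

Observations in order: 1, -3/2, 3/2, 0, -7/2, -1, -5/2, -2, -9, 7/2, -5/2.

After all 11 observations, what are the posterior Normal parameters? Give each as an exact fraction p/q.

obs 1: x=1 → posterior Normal(-1/7, 8/7)
obs 2: x=-3/2 → posterior Normal(-7/11, 8/11)
obs 3: x=3/2 → posterior Normal(-1/15, 8/15)
obs 4: x=0 → posterior Normal(-1/19, 8/19)
obs 5: x=-7/2 → posterior Normal(-15/23, 8/23)
obs 6: x=-1 → posterior Normal(-19/27, 8/27)
obs 7: x=-5/2 → posterior Normal(-29/31, 8/31)
obs 8: x=-2 → posterior Normal(-37/35, 8/35)
obs 9: x=-9 → posterior Normal(-73/39, 8/39)
obs 10: x=7/2 → posterior Normal(-59/43, 8/43)
obs 11: x=-5/2 → posterior Normal(-69/47, 8/47)

mu_0=-69/47, tau_0^2=8/47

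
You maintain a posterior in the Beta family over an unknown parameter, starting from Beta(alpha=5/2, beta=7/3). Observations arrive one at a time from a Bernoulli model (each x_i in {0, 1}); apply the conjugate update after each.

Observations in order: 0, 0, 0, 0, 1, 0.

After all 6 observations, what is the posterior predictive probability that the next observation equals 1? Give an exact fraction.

obs 1: x=0 → posterior Beta(5/2, 10/3)
obs 2: x=0 → posterior Beta(5/2, 13/3)
obs 3: x=0 → posterior Beta(5/2, 16/3)
obs 4: x=0 → posterior Beta(5/2, 19/3)
obs 5: x=1 → posterior Beta(7/2, 19/3)
obs 6: x=0 → posterior Beta(7/2, 22/3)

21/65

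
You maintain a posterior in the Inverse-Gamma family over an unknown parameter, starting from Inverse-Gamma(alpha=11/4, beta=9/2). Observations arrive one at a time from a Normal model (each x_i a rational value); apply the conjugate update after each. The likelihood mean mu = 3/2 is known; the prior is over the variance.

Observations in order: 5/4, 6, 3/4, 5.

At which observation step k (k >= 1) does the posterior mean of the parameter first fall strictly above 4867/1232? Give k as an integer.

k = 2

obs 1: x=5/4 → posterior Inverse-Gamma(13/4, 145/32)
obs 2: x=6 → posterior Inverse-Gamma(15/4, 469/32)
obs 3: x=3/4 → posterior Inverse-Gamma(17/4, 239/16)
obs 4: x=5 → posterior Inverse-Gamma(19/4, 337/16)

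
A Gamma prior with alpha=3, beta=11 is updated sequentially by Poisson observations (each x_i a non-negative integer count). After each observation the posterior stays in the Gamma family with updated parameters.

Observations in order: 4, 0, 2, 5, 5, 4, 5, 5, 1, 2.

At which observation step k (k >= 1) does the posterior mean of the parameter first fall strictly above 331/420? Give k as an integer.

obs 1: x=4 → posterior Gamma(7, 12)
obs 2: x=0 → posterior Gamma(7, 13)
obs 3: x=2 → posterior Gamma(9, 14)
obs 4: x=5 → posterior Gamma(14, 15)
obs 5: x=5 → posterior Gamma(19, 16)
obs 6: x=4 → posterior Gamma(23, 17)
obs 7: x=5 → posterior Gamma(28, 18)
obs 8: x=5 → posterior Gamma(33, 19)
obs 9: x=1 → posterior Gamma(34, 20)
obs 10: x=2 → posterior Gamma(36, 21)

k = 4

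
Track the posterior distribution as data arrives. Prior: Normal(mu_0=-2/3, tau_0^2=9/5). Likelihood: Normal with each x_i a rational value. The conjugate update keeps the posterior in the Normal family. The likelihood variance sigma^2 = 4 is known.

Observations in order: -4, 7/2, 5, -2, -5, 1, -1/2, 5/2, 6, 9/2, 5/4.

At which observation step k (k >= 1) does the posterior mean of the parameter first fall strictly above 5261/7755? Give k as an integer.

obs 1: x=-4 → posterior Normal(-148/87, 36/29)
obs 2: x=7/2 → posterior Normal(-107/228, 18/19)
obs 3: x=5 → posterior Normal(163/282, 36/47)
obs 4: x=-2 → posterior Normal(55/336, 9/14)
obs 5: x=-5 → posterior Normal(-43/78, 36/65)
obs 6: x=1 → posterior Normal(-161/444, 18/37)
obs 7: x=-1/2 → posterior Normal(-94/249, 36/83)
obs 8: x=5/2 → posterior Normal(-53/552, 9/23)
obs 9: x=6 → posterior Normal(271/606, 36/101)
obs 10: x=9/2 → posterior Normal(257/330, 18/55)
obs 11: x=5/4 → posterior Normal(1163/1428, 36/119)

k = 10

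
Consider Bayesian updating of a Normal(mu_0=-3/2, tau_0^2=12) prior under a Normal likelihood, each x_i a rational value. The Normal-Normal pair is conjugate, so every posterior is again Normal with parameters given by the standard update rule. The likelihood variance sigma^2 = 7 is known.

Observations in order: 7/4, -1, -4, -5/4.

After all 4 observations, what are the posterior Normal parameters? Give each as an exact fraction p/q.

mu_0=-129/110, tau_0^2=84/55

obs 1: x=7/4 → posterior Normal(21/38, 84/19)
obs 2: x=-1 → posterior Normal(-3/62, 84/31)
obs 3: x=-4 → posterior Normal(-99/86, 84/43)
obs 4: x=-5/4 → posterior Normal(-129/110, 84/55)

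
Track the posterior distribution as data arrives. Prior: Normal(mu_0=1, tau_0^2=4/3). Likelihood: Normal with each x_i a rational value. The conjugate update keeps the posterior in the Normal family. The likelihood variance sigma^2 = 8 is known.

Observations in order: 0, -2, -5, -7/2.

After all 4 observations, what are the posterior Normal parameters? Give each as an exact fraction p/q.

mu_0=-9/20, tau_0^2=4/5

obs 1: x=0 → posterior Normal(6/7, 8/7)
obs 2: x=-2 → posterior Normal(1/2, 1)
obs 3: x=-5 → posterior Normal(-1/9, 8/9)
obs 4: x=-7/2 → posterior Normal(-9/20, 4/5)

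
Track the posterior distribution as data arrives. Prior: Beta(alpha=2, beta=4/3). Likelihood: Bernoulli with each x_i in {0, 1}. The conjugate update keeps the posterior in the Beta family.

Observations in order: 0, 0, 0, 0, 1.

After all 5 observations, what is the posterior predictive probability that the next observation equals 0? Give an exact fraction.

16/25

obs 1: x=0 → posterior Beta(2, 7/3)
obs 2: x=0 → posterior Beta(2, 10/3)
obs 3: x=0 → posterior Beta(2, 13/3)
obs 4: x=0 → posterior Beta(2, 16/3)
obs 5: x=1 → posterior Beta(3, 16/3)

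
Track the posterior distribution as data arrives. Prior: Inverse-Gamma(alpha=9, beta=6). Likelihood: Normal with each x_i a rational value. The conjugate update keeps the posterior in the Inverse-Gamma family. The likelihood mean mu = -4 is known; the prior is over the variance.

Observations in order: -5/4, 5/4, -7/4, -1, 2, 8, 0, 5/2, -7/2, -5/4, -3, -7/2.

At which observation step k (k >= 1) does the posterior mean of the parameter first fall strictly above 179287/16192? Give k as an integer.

k = 7

obs 1: x=-5/4 → posterior Inverse-Gamma(19/2, 313/32)
obs 2: x=5/4 → posterior Inverse-Gamma(10, 377/16)
obs 3: x=-7/4 → posterior Inverse-Gamma(21/2, 835/32)
obs 4: x=-1 → posterior Inverse-Gamma(11, 979/32)
obs 5: x=2 → posterior Inverse-Gamma(23/2, 1555/32)
obs 6: x=8 → posterior Inverse-Gamma(12, 3859/32)
obs 7: x=0 → posterior Inverse-Gamma(25/2, 4115/32)
obs 8: x=5/2 → posterior Inverse-Gamma(13, 4791/32)
obs 9: x=-7/2 → posterior Inverse-Gamma(27/2, 4795/32)
obs 10: x=-5/4 → posterior Inverse-Gamma(14, 1229/8)
obs 11: x=-3 → posterior Inverse-Gamma(29/2, 1233/8)
obs 12: x=-7/2 → posterior Inverse-Gamma(15, 617/4)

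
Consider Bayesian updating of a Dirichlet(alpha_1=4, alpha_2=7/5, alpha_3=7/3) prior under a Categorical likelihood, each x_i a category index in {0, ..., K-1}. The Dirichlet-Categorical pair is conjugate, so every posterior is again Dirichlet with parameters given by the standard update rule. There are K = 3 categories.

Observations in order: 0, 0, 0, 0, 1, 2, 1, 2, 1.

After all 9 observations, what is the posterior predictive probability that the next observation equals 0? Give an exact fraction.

120/251

obs 1: x=0 → posterior Dirichlet(5, 7/5, 7/3)
obs 2: x=0 → posterior Dirichlet(6, 7/5, 7/3)
obs 3: x=0 → posterior Dirichlet(7, 7/5, 7/3)
obs 4: x=0 → posterior Dirichlet(8, 7/5, 7/3)
obs 5: x=1 → posterior Dirichlet(8, 12/5, 7/3)
obs 6: x=2 → posterior Dirichlet(8, 12/5, 10/3)
obs 7: x=1 → posterior Dirichlet(8, 17/5, 10/3)
obs 8: x=2 → posterior Dirichlet(8, 17/5, 13/3)
obs 9: x=1 → posterior Dirichlet(8, 22/5, 13/3)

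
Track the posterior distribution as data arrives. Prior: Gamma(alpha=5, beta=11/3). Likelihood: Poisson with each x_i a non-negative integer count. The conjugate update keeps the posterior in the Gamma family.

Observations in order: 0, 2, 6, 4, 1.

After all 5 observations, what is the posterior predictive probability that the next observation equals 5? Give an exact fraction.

188644161450541469068206512013312/4316720717749415770740818372739989

obs 1: x=0 → posterior Gamma(5, 14/3)
obs 2: x=2 → posterior Gamma(7, 17/3)
obs 3: x=6 → posterior Gamma(13, 20/3)
obs 4: x=4 → posterior Gamma(17, 23/3)
obs 5: x=1 → posterior Gamma(18, 26/3)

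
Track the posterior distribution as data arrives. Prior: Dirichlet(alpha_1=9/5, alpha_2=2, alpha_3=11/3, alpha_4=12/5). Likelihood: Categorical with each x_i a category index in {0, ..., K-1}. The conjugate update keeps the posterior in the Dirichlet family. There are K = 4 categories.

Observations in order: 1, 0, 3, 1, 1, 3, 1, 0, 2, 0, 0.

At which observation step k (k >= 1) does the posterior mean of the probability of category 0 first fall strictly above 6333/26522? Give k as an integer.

k = 10

obs 1: x=1 → posterior Dirichlet(9/5, 3, 11/3, 12/5)
obs 2: x=0 → posterior Dirichlet(14/5, 3, 11/3, 12/5)
obs 3: x=3 → posterior Dirichlet(14/5, 3, 11/3, 17/5)
obs 4: x=1 → posterior Dirichlet(14/5, 4, 11/3, 17/5)
obs 5: x=1 → posterior Dirichlet(14/5, 5, 11/3, 17/5)
obs 6: x=3 → posterior Dirichlet(14/5, 5, 11/3, 22/5)
obs 7: x=1 → posterior Dirichlet(14/5, 6, 11/3, 22/5)
obs 8: x=0 → posterior Dirichlet(19/5, 6, 11/3, 22/5)
obs 9: x=2 → posterior Dirichlet(19/5, 6, 14/3, 22/5)
obs 10: x=0 → posterior Dirichlet(24/5, 6, 14/3, 22/5)
obs 11: x=0 → posterior Dirichlet(29/5, 6, 14/3, 22/5)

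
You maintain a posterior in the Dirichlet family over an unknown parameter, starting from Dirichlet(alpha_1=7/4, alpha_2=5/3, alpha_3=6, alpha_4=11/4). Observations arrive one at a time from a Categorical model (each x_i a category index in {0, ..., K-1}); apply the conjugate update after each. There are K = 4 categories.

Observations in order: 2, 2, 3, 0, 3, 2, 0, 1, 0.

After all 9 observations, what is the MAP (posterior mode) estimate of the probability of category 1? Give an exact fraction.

obs 1: x=2 → posterior Dirichlet(7/4, 5/3, 7, 11/4)
obs 2: x=2 → posterior Dirichlet(7/4, 5/3, 8, 11/4)
obs 3: x=3 → posterior Dirichlet(7/4, 5/3, 8, 15/4)
obs 4: x=0 → posterior Dirichlet(11/4, 5/3, 8, 15/4)
obs 5: x=3 → posterior Dirichlet(11/4, 5/3, 8, 19/4)
obs 6: x=2 → posterior Dirichlet(11/4, 5/3, 9, 19/4)
obs 7: x=0 → posterior Dirichlet(15/4, 5/3, 9, 19/4)
obs 8: x=1 → posterior Dirichlet(15/4, 8/3, 9, 19/4)
obs 9: x=0 → posterior Dirichlet(19/4, 8/3, 9, 19/4)

10/103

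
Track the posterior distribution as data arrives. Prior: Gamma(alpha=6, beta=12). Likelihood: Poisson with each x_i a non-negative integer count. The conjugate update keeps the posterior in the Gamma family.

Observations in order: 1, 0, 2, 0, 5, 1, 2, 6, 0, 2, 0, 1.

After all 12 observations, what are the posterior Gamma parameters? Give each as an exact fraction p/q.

obs 1: x=1 → posterior Gamma(7, 13)
obs 2: x=0 → posterior Gamma(7, 14)
obs 3: x=2 → posterior Gamma(9, 15)
obs 4: x=0 → posterior Gamma(9, 16)
obs 5: x=5 → posterior Gamma(14, 17)
obs 6: x=1 → posterior Gamma(15, 18)
obs 7: x=2 → posterior Gamma(17, 19)
obs 8: x=6 → posterior Gamma(23, 20)
obs 9: x=0 → posterior Gamma(23, 21)
obs 10: x=2 → posterior Gamma(25, 22)
obs 11: x=0 → posterior Gamma(25, 23)
obs 12: x=1 → posterior Gamma(26, 24)

alpha=26, beta=24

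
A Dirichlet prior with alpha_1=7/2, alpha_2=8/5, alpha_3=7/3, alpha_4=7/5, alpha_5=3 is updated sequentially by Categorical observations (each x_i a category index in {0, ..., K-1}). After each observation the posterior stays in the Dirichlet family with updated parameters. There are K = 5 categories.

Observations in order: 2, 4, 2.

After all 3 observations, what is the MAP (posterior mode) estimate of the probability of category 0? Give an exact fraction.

obs 1: x=2 → posterior Dirichlet(7/2, 8/5, 10/3, 7/5, 3)
obs 2: x=4 → posterior Dirichlet(7/2, 8/5, 10/3, 7/5, 4)
obs 3: x=2 → posterior Dirichlet(7/2, 8/5, 13/3, 7/5, 4)

15/59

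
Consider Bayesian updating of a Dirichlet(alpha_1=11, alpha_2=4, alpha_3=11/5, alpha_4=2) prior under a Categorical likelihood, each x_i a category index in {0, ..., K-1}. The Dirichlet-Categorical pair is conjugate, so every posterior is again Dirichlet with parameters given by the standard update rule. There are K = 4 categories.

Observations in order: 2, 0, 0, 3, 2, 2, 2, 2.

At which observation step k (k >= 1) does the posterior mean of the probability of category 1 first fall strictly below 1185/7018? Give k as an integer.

k = 5

obs 1: x=2 → posterior Dirichlet(11, 4, 16/5, 2)
obs 2: x=0 → posterior Dirichlet(12, 4, 16/5, 2)
obs 3: x=0 → posterior Dirichlet(13, 4, 16/5, 2)
obs 4: x=3 → posterior Dirichlet(13, 4, 16/5, 3)
obs 5: x=2 → posterior Dirichlet(13, 4, 21/5, 3)
obs 6: x=2 → posterior Dirichlet(13, 4, 26/5, 3)
obs 7: x=2 → posterior Dirichlet(13, 4, 31/5, 3)
obs 8: x=2 → posterior Dirichlet(13, 4, 36/5, 3)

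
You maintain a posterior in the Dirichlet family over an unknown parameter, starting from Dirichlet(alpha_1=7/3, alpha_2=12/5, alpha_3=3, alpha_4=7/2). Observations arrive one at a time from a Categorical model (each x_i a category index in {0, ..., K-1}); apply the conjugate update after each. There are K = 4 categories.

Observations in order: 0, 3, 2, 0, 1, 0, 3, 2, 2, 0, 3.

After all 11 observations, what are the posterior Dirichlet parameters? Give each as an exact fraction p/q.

obs 1: x=0 → posterior Dirichlet(10/3, 12/5, 3, 7/2)
obs 2: x=3 → posterior Dirichlet(10/3, 12/5, 3, 9/2)
obs 3: x=2 → posterior Dirichlet(10/3, 12/5, 4, 9/2)
obs 4: x=0 → posterior Dirichlet(13/3, 12/5, 4, 9/2)
obs 5: x=1 → posterior Dirichlet(13/3, 17/5, 4, 9/2)
obs 6: x=0 → posterior Dirichlet(16/3, 17/5, 4, 9/2)
obs 7: x=3 → posterior Dirichlet(16/3, 17/5, 4, 11/2)
obs 8: x=2 → posterior Dirichlet(16/3, 17/5, 5, 11/2)
obs 9: x=2 → posterior Dirichlet(16/3, 17/5, 6, 11/2)
obs 10: x=0 → posterior Dirichlet(19/3, 17/5, 6, 11/2)
obs 11: x=3 → posterior Dirichlet(19/3, 17/5, 6, 13/2)

alpha_1=19/3, alpha_2=17/5, alpha_3=6, alpha_4=13/2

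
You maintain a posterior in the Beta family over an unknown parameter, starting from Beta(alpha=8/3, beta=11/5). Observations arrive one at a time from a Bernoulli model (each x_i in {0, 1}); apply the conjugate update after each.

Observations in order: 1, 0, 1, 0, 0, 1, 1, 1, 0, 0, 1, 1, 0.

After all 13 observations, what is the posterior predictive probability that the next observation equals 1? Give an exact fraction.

obs 1: x=1 → posterior Beta(11/3, 11/5)
obs 2: x=0 → posterior Beta(11/3, 16/5)
obs 3: x=1 → posterior Beta(14/3, 16/5)
obs 4: x=0 → posterior Beta(14/3, 21/5)
obs 5: x=0 → posterior Beta(14/3, 26/5)
obs 6: x=1 → posterior Beta(17/3, 26/5)
obs 7: x=1 → posterior Beta(20/3, 26/5)
obs 8: x=1 → posterior Beta(23/3, 26/5)
obs 9: x=0 → posterior Beta(23/3, 31/5)
obs 10: x=0 → posterior Beta(23/3, 36/5)
obs 11: x=1 → posterior Beta(26/3, 36/5)
obs 12: x=1 → posterior Beta(29/3, 36/5)
obs 13: x=0 → posterior Beta(29/3, 41/5)

145/268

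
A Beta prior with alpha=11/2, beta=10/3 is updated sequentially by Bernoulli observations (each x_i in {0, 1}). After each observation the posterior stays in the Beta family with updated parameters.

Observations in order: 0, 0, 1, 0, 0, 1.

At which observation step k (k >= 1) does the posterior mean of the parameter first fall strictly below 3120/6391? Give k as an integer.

obs 1: x=0 → posterior Beta(11/2, 13/3)
obs 2: x=0 → posterior Beta(11/2, 16/3)
obs 3: x=1 → posterior Beta(13/2, 16/3)
obs 4: x=0 → posterior Beta(13/2, 19/3)
obs 5: x=0 → posterior Beta(13/2, 22/3)
obs 6: x=1 → posterior Beta(15/2, 22/3)

k = 5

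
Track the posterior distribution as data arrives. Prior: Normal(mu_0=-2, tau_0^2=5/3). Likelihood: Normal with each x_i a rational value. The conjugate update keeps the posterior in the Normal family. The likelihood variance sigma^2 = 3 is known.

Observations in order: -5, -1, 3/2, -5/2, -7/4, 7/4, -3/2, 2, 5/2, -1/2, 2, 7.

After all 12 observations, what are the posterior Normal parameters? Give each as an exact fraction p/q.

mu_0=3/46, tau_0^2=5/23

obs 1: x=-5 → posterior Normal(-43/14, 15/14)
obs 2: x=-1 → posterior Normal(-48/19, 15/19)
obs 3: x=3/2 → posterior Normal(-27/16, 5/8)
obs 4: x=-5/2 → posterior Normal(-53/29, 15/29)
obs 5: x=-7/4 → posterior Normal(-247/136, 15/34)
obs 6: x=7/4 → posterior Normal(-53/39, 5/13)
obs 7: x=-3/2 → posterior Normal(-11/8, 15/44)
obs 8: x=2 → posterior Normal(-101/98, 15/49)
obs 9: x=5/2 → posterior Normal(-19/27, 5/18)
obs 10: x=-1/2 → posterior Normal(-81/118, 15/59)
obs 11: x=2 → posterior Normal(-61/128, 15/64)
obs 12: x=7 → posterior Normal(3/46, 5/23)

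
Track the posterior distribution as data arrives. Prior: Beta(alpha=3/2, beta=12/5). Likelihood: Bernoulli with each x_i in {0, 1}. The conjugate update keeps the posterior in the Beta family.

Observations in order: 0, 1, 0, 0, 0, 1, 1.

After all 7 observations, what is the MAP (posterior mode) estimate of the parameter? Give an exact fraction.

obs 1: x=0 → posterior Beta(3/2, 17/5)
obs 2: x=1 → posterior Beta(5/2, 17/5)
obs 3: x=0 → posterior Beta(5/2, 22/5)
obs 4: x=0 → posterior Beta(5/2, 27/5)
obs 5: x=0 → posterior Beta(5/2, 32/5)
obs 6: x=1 → posterior Beta(7/2, 32/5)
obs 7: x=1 → posterior Beta(9/2, 32/5)

35/89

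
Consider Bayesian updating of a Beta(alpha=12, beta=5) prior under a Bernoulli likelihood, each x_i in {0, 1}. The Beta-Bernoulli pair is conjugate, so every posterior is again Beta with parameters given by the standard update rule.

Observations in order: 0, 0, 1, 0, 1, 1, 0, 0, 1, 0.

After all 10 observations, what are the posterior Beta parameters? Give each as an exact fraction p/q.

alpha=16, beta=11

obs 1: x=0 → posterior Beta(12, 6)
obs 2: x=0 → posterior Beta(12, 7)
obs 3: x=1 → posterior Beta(13, 7)
obs 4: x=0 → posterior Beta(13, 8)
obs 5: x=1 → posterior Beta(14, 8)
obs 6: x=1 → posterior Beta(15, 8)
obs 7: x=0 → posterior Beta(15, 9)
obs 8: x=0 → posterior Beta(15, 10)
obs 9: x=1 → posterior Beta(16, 10)
obs 10: x=0 → posterior Beta(16, 11)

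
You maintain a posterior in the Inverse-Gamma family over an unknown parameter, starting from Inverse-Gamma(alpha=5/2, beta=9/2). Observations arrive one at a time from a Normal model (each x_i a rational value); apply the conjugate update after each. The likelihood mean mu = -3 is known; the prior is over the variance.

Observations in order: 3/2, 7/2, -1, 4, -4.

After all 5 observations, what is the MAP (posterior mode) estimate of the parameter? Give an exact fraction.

obs 1: x=3/2 → posterior Inverse-Gamma(3, 117/8)
obs 2: x=7/2 → posterior Inverse-Gamma(7/2, 143/4)
obs 3: x=-1 → posterior Inverse-Gamma(4, 151/4)
obs 4: x=4 → posterior Inverse-Gamma(9/2, 249/4)
obs 5: x=-4 → posterior Inverse-Gamma(5, 251/4)

251/24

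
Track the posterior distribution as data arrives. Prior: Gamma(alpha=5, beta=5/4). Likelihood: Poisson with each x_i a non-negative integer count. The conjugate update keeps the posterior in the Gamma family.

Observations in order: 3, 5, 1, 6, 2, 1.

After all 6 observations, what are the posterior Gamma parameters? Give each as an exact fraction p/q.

obs 1: x=3 → posterior Gamma(8, 9/4)
obs 2: x=5 → posterior Gamma(13, 13/4)
obs 3: x=1 → posterior Gamma(14, 17/4)
obs 4: x=6 → posterior Gamma(20, 21/4)
obs 5: x=2 → posterior Gamma(22, 25/4)
obs 6: x=1 → posterior Gamma(23, 29/4)

alpha=23, beta=29/4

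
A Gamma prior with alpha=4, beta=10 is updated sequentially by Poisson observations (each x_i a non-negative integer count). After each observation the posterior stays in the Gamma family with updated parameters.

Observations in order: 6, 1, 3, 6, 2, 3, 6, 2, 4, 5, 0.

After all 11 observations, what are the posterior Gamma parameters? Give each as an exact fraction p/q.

obs 1: x=6 → posterior Gamma(10, 11)
obs 2: x=1 → posterior Gamma(11, 12)
obs 3: x=3 → posterior Gamma(14, 13)
obs 4: x=6 → posterior Gamma(20, 14)
obs 5: x=2 → posterior Gamma(22, 15)
obs 6: x=3 → posterior Gamma(25, 16)
obs 7: x=6 → posterior Gamma(31, 17)
obs 8: x=2 → posterior Gamma(33, 18)
obs 9: x=4 → posterior Gamma(37, 19)
obs 10: x=5 → posterior Gamma(42, 20)
obs 11: x=0 → posterior Gamma(42, 21)

alpha=42, beta=21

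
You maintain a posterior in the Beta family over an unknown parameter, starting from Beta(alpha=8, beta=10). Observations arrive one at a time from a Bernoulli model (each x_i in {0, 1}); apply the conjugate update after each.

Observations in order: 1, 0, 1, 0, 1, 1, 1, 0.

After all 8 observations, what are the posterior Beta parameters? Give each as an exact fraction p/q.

alpha=13, beta=13

obs 1: x=1 → posterior Beta(9, 10)
obs 2: x=0 → posterior Beta(9, 11)
obs 3: x=1 → posterior Beta(10, 11)
obs 4: x=0 → posterior Beta(10, 12)
obs 5: x=1 → posterior Beta(11, 12)
obs 6: x=1 → posterior Beta(12, 12)
obs 7: x=1 → posterior Beta(13, 12)
obs 8: x=0 → posterior Beta(13, 13)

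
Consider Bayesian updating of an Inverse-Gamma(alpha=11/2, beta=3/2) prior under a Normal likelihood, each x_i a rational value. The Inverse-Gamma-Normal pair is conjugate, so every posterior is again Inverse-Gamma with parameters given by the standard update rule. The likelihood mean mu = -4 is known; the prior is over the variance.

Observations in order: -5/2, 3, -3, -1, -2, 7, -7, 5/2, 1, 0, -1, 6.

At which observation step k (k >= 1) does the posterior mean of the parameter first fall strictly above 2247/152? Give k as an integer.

obs 1: x=-5/2 → posterior Inverse-Gamma(6, 21/8)
obs 2: x=3 → posterior Inverse-Gamma(13/2, 217/8)
obs 3: x=-3 → posterior Inverse-Gamma(7, 221/8)
obs 4: x=-1 → posterior Inverse-Gamma(15/2, 257/8)
obs 5: x=-2 → posterior Inverse-Gamma(8, 273/8)
obs 6: x=7 → posterior Inverse-Gamma(17/2, 757/8)
obs 7: x=-7 → posterior Inverse-Gamma(9, 793/8)
obs 8: x=5/2 → posterior Inverse-Gamma(19/2, 481/4)
obs 9: x=1 → posterior Inverse-Gamma(10, 531/4)
obs 10: x=0 → posterior Inverse-Gamma(21/2, 563/4)
obs 11: x=-1 → posterior Inverse-Gamma(11, 581/4)
obs 12: x=6 → posterior Inverse-Gamma(23/2, 781/4)

k = 10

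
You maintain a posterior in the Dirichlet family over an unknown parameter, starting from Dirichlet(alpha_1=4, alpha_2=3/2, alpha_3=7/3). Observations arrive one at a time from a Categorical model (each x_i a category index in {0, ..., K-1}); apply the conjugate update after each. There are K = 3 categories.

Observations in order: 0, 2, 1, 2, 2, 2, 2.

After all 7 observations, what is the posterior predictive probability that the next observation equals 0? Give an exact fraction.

30/89

obs 1: x=0 → posterior Dirichlet(5, 3/2, 7/3)
obs 2: x=2 → posterior Dirichlet(5, 3/2, 10/3)
obs 3: x=1 → posterior Dirichlet(5, 5/2, 10/3)
obs 4: x=2 → posterior Dirichlet(5, 5/2, 13/3)
obs 5: x=2 → posterior Dirichlet(5, 5/2, 16/3)
obs 6: x=2 → posterior Dirichlet(5, 5/2, 19/3)
obs 7: x=2 → posterior Dirichlet(5, 5/2, 22/3)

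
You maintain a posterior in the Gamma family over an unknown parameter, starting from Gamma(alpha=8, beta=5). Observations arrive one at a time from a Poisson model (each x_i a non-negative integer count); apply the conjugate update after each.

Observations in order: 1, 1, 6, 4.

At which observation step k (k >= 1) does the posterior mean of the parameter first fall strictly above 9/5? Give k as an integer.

obs 1: x=1 → posterior Gamma(9, 6)
obs 2: x=1 → posterior Gamma(10, 7)
obs 3: x=6 → posterior Gamma(16, 8)
obs 4: x=4 → posterior Gamma(20, 9)

k = 3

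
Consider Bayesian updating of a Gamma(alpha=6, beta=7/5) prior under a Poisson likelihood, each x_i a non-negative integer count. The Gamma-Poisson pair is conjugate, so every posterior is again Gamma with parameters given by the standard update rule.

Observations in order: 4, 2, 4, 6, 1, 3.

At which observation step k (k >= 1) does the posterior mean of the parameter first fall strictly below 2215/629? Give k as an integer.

k = 6

obs 1: x=4 → posterior Gamma(10, 12/5)
obs 2: x=2 → posterior Gamma(12, 17/5)
obs 3: x=4 → posterior Gamma(16, 22/5)
obs 4: x=6 → posterior Gamma(22, 27/5)
obs 5: x=1 → posterior Gamma(23, 32/5)
obs 6: x=3 → posterior Gamma(26, 37/5)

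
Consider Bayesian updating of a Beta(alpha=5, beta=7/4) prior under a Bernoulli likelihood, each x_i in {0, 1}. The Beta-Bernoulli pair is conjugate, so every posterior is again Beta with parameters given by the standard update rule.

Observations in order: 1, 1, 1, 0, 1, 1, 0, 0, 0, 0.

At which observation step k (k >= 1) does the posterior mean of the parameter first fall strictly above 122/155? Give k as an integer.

k = 2

obs 1: x=1 → posterior Beta(6, 7/4)
obs 2: x=1 → posterior Beta(7, 7/4)
obs 3: x=1 → posterior Beta(8, 7/4)
obs 4: x=0 → posterior Beta(8, 11/4)
obs 5: x=1 → posterior Beta(9, 11/4)
obs 6: x=1 → posterior Beta(10, 11/4)
obs 7: x=0 → posterior Beta(10, 15/4)
obs 8: x=0 → posterior Beta(10, 19/4)
obs 9: x=0 → posterior Beta(10, 23/4)
obs 10: x=0 → posterior Beta(10, 27/4)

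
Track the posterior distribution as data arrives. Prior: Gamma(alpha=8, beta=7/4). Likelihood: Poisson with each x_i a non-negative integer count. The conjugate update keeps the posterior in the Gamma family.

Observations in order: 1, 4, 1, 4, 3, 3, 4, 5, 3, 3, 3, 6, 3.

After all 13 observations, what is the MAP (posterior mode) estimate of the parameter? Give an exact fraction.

200/59

obs 1: x=1 → posterior Gamma(9, 11/4)
obs 2: x=4 → posterior Gamma(13, 15/4)
obs 3: x=1 → posterior Gamma(14, 19/4)
obs 4: x=4 → posterior Gamma(18, 23/4)
obs 5: x=3 → posterior Gamma(21, 27/4)
obs 6: x=3 → posterior Gamma(24, 31/4)
obs 7: x=4 → posterior Gamma(28, 35/4)
obs 8: x=5 → posterior Gamma(33, 39/4)
obs 9: x=3 → posterior Gamma(36, 43/4)
obs 10: x=3 → posterior Gamma(39, 47/4)
obs 11: x=3 → posterior Gamma(42, 51/4)
obs 12: x=6 → posterior Gamma(48, 55/4)
obs 13: x=3 → posterior Gamma(51, 59/4)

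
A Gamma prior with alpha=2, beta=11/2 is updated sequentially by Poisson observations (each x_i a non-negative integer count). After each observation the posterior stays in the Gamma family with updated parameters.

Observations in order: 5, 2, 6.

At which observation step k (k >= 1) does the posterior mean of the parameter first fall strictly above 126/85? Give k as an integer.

obs 1: x=5 → posterior Gamma(7, 13/2)
obs 2: x=2 → posterior Gamma(9, 15/2)
obs 3: x=6 → posterior Gamma(15, 17/2)

k = 3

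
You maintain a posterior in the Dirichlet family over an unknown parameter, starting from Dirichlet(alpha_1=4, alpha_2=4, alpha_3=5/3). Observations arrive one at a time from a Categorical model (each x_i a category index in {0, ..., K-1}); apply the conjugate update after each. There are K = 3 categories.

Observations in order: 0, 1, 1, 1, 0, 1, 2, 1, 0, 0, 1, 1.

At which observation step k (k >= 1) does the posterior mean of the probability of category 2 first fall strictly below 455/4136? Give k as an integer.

k = 6

obs 1: x=0 → posterior Dirichlet(5, 4, 5/3)
obs 2: x=1 → posterior Dirichlet(5, 5, 5/3)
obs 3: x=1 → posterior Dirichlet(5, 6, 5/3)
obs 4: x=1 → posterior Dirichlet(5, 7, 5/3)
obs 5: x=0 → posterior Dirichlet(6, 7, 5/3)
obs 6: x=1 → posterior Dirichlet(6, 8, 5/3)
obs 7: x=2 → posterior Dirichlet(6, 8, 8/3)
obs 8: x=1 → posterior Dirichlet(6, 9, 8/3)
obs 9: x=0 → posterior Dirichlet(7, 9, 8/3)
obs 10: x=0 → posterior Dirichlet(8, 9, 8/3)
obs 11: x=1 → posterior Dirichlet(8, 10, 8/3)
obs 12: x=1 → posterior Dirichlet(8, 11, 8/3)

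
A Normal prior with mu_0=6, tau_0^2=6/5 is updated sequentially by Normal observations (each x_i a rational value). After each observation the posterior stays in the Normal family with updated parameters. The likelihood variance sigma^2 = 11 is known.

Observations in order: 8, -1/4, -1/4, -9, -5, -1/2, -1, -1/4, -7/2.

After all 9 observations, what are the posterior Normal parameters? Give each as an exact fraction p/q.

mu_0=519/218, tau_0^2=66/109

obs 1: x=8 → posterior Normal(378/61, 66/61)
obs 2: x=-1/4 → posterior Normal(753/134, 66/67)
obs 3: x=-1/4 → posterior Normal(375/73, 66/73)
obs 4: x=-9 → posterior Normal(321/79, 66/79)
obs 5: x=-5 → posterior Normal(291/85, 66/85)
obs 6: x=-1/2 → posterior Normal(288/91, 66/91)
obs 7: x=-1 → posterior Normal(282/97, 66/97)
obs 8: x=-1/4 → posterior Normal(561/206, 66/103)
obs 9: x=-7/2 → posterior Normal(519/218, 66/109)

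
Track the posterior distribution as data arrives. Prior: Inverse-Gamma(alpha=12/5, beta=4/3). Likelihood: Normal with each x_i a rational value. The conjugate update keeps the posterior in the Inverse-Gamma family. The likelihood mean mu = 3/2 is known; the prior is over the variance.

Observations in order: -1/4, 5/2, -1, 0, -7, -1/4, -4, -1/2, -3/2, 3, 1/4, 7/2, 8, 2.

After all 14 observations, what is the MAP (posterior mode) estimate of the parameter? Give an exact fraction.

44185/4992

obs 1: x=-1/4 → posterior Inverse-Gamma(29/10, 275/96)
obs 2: x=5/2 → posterior Inverse-Gamma(17/5, 323/96)
obs 3: x=-1 → posterior Inverse-Gamma(39/10, 623/96)
obs 4: x=0 → posterior Inverse-Gamma(22/5, 731/96)
obs 5: x=-7 → posterior Inverse-Gamma(49/10, 4199/96)
obs 6: x=-1/4 → posterior Inverse-Gamma(27/5, 2173/48)
obs 7: x=-4 → posterior Inverse-Gamma(59/10, 2899/48)
obs 8: x=-1/2 → posterior Inverse-Gamma(32/5, 2995/48)
obs 9: x=-3/2 → posterior Inverse-Gamma(69/10, 3211/48)
obs 10: x=3 → posterior Inverse-Gamma(37/5, 3265/48)
obs 11: x=1/4 → posterior Inverse-Gamma(79/10, 6605/96)
obs 12: x=7/2 → posterior Inverse-Gamma(42/5, 6797/96)
obs 13: x=8 → posterior Inverse-Gamma(89/10, 8825/96)
obs 14: x=2 → posterior Inverse-Gamma(47/5, 8837/96)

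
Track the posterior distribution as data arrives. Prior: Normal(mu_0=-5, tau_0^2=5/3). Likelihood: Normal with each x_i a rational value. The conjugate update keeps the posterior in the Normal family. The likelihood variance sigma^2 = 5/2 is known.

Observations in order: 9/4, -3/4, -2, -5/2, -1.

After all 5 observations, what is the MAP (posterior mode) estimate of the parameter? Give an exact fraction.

-23/13

obs 1: x=9/4 → posterior Normal(-21/10, 1)
obs 2: x=-3/4 → posterior Normal(-12/7, 5/7)
obs 3: x=-2 → posterior Normal(-16/9, 5/9)
obs 4: x=-5/2 → posterior Normal(-21/11, 5/11)
obs 5: x=-1 → posterior Normal(-23/13, 5/13)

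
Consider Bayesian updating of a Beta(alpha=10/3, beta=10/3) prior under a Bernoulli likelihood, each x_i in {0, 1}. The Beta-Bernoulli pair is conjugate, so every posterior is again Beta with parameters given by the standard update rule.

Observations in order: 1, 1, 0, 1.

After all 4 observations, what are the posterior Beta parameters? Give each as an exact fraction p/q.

obs 1: x=1 → posterior Beta(13/3, 10/3)
obs 2: x=1 → posterior Beta(16/3, 10/3)
obs 3: x=0 → posterior Beta(16/3, 13/3)
obs 4: x=1 → posterior Beta(19/3, 13/3)

alpha=19/3, beta=13/3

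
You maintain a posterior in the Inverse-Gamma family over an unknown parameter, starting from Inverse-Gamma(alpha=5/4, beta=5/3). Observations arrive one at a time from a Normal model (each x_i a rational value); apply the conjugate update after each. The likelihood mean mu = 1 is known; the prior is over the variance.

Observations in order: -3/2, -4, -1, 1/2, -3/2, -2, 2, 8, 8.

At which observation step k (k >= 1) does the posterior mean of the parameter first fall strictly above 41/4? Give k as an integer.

k = 2

obs 1: x=-3/2 → posterior Inverse-Gamma(7/4, 115/24)
obs 2: x=-4 → posterior Inverse-Gamma(9/4, 415/24)
obs 3: x=-1 → posterior Inverse-Gamma(11/4, 463/24)
obs 4: x=1/2 → posterior Inverse-Gamma(13/4, 233/12)
obs 5: x=-3/2 → posterior Inverse-Gamma(15/4, 541/24)
obs 6: x=-2 → posterior Inverse-Gamma(17/4, 649/24)
obs 7: x=2 → posterior Inverse-Gamma(19/4, 661/24)
obs 8: x=8 → posterior Inverse-Gamma(21/4, 1249/24)
obs 9: x=8 → posterior Inverse-Gamma(23/4, 1837/24)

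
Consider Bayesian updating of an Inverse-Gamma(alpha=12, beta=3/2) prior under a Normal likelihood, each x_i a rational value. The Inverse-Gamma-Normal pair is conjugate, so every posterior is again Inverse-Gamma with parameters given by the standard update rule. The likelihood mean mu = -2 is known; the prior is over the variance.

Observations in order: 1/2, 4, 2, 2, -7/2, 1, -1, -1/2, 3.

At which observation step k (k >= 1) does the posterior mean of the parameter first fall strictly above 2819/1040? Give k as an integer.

obs 1: x=1/2 → posterior Inverse-Gamma(25/2, 37/8)
obs 2: x=4 → posterior Inverse-Gamma(13, 181/8)
obs 3: x=2 → posterior Inverse-Gamma(27/2, 245/8)
obs 4: x=2 → posterior Inverse-Gamma(14, 309/8)
obs 5: x=-7/2 → posterior Inverse-Gamma(29/2, 159/4)
obs 6: x=1 → posterior Inverse-Gamma(15, 177/4)
obs 7: x=-1 → posterior Inverse-Gamma(31/2, 179/4)
obs 8: x=-1/2 → posterior Inverse-Gamma(16, 367/8)
obs 9: x=3 → posterior Inverse-Gamma(33/2, 467/8)

k = 4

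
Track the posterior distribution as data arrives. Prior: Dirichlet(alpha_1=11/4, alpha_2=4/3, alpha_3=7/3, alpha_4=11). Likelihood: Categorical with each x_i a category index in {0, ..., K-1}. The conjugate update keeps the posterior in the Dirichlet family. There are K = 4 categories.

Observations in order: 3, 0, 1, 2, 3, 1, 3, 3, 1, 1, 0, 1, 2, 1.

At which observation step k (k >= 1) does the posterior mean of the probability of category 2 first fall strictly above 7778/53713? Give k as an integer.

k = 4

obs 1: x=3 → posterior Dirichlet(11/4, 4/3, 7/3, 12)
obs 2: x=0 → posterior Dirichlet(15/4, 4/3, 7/3, 12)
obs 3: x=1 → posterior Dirichlet(15/4, 7/3, 7/3, 12)
obs 4: x=2 → posterior Dirichlet(15/4, 7/3, 10/3, 12)
obs 5: x=3 → posterior Dirichlet(15/4, 7/3, 10/3, 13)
obs 6: x=1 → posterior Dirichlet(15/4, 10/3, 10/3, 13)
obs 7: x=3 → posterior Dirichlet(15/4, 10/3, 10/3, 14)
obs 8: x=3 → posterior Dirichlet(15/4, 10/3, 10/3, 15)
obs 9: x=1 → posterior Dirichlet(15/4, 13/3, 10/3, 15)
obs 10: x=1 → posterior Dirichlet(15/4, 16/3, 10/3, 15)
obs 11: x=0 → posterior Dirichlet(19/4, 16/3, 10/3, 15)
obs 12: x=1 → posterior Dirichlet(19/4, 19/3, 10/3, 15)
obs 13: x=2 → posterior Dirichlet(19/4, 19/3, 13/3, 15)
obs 14: x=1 → posterior Dirichlet(19/4, 22/3, 13/3, 15)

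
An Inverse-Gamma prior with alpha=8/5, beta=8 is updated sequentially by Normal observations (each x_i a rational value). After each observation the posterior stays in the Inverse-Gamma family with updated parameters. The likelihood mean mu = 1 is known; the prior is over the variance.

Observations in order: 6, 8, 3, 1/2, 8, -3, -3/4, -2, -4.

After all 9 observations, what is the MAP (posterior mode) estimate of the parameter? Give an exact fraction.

obs 1: x=6 → posterior Inverse-Gamma(21/10, 41/2)
obs 2: x=8 → posterior Inverse-Gamma(13/5, 45)
obs 3: x=3 → posterior Inverse-Gamma(31/10, 47)
obs 4: x=1/2 → posterior Inverse-Gamma(18/5, 377/8)
obs 5: x=8 → posterior Inverse-Gamma(41/10, 573/8)
obs 6: x=-3 → posterior Inverse-Gamma(23/5, 637/8)
obs 7: x=-3/4 → posterior Inverse-Gamma(51/10, 2597/32)
obs 8: x=-2 → posterior Inverse-Gamma(28/5, 2741/32)
obs 9: x=-4 → posterior Inverse-Gamma(61/10, 3141/32)

15705/1136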